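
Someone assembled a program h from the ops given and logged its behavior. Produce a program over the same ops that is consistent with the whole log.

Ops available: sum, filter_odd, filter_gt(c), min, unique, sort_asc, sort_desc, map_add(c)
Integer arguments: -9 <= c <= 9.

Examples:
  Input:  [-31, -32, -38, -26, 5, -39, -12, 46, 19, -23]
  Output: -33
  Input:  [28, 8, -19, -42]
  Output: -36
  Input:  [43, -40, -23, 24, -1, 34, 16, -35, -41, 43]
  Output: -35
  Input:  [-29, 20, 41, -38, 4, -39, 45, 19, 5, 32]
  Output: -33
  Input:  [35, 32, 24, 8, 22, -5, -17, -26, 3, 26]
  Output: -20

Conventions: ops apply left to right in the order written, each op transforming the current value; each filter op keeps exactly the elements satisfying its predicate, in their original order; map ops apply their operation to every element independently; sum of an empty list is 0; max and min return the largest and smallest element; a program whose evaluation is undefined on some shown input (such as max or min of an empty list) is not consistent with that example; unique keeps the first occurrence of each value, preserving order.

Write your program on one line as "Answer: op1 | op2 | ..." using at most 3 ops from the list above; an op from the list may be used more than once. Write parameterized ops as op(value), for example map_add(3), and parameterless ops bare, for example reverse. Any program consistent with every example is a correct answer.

map_add(6) | unique | min

Check, running the answer program on each example:
  [-31, -32, -38, -26, 5, -39, -12, 46, 19, -23] -> [-25, -26, -32, -20, 11, -33, -6, 52, 25, -17] -> [-25, -26, -32, -20, 11, -33, -6, 52, 25, -17] -> -33
  [28, 8, -19, -42] -> [34, 14, -13, -36] -> [34, 14, -13, -36] -> -36
  [43, -40, -23, 24, -1, 34, 16, -35, -41, 43] -> [49, -34, -17, 30, 5, 40, 22, -29, -35, 49] -> [49, -34, -17, 30, 5, 40, 22, -29, -35] -> -35
  [-29, 20, 41, -38, 4, -39, 45, 19, 5, 32] -> [-23, 26, 47, -32, 10, -33, 51, 25, 11, 38] -> [-23, 26, 47, -32, 10, -33, 51, 25, 11, 38] -> -33
  [35, 32, 24, 8, 22, -5, -17, -26, 3, 26] -> [41, 38, 30, 14, 28, 1, -11, -20, 9, 32] -> [41, 38, 30, 14, 28, 1, -11, -20, 9, 32] -> -20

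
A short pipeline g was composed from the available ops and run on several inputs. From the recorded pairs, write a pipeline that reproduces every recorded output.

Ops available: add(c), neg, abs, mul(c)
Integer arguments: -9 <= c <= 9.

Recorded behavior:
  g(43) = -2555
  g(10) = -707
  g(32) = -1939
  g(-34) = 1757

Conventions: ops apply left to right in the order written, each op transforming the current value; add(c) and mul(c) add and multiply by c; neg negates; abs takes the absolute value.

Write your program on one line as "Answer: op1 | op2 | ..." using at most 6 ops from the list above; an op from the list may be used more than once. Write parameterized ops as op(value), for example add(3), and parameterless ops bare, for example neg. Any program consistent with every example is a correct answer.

add(3) | mul(8) | add(-3) | neg | mul(7)

Check, running the answer program on each example:
  43 -> 46 -> 368 -> 365 -> -365 -> -2555
  10 -> 13 -> 104 -> 101 -> -101 -> -707
  32 -> 35 -> 280 -> 277 -> -277 -> -1939
  -34 -> -31 -> -248 -> -251 -> 251 -> 1757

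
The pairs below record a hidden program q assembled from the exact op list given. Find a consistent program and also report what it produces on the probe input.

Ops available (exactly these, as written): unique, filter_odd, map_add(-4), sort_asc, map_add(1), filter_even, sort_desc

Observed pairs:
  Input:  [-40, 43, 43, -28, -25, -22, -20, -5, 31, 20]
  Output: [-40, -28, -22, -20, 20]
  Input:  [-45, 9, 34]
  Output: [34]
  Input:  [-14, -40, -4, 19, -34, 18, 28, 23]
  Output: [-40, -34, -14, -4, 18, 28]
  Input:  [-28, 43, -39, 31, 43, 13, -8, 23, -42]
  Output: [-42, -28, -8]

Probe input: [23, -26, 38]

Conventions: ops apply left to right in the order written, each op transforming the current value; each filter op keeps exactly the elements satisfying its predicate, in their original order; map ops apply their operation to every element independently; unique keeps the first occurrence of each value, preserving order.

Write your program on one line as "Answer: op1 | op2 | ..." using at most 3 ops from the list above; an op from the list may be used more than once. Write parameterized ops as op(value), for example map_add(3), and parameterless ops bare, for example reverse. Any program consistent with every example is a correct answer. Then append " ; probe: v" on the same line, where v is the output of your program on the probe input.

sort_desc | filter_even | sort_asc ; probe: [-26, 38]

Check, running the answer program on each example:
  [-40, 43, 43, -28, -25, -22, -20, -5, 31, 20] -> [43, 43, 31, 20, -5, -20, -22, -25, -28, -40] -> [20, -20, -22, -28, -40] -> [-40, -28, -22, -20, 20]
  [-45, 9, 34] -> [34, 9, -45] -> [34] -> [34]
  [-14, -40, -4, 19, -34, 18, 28, 23] -> [28, 23, 19, 18, -4, -14, -34, -40] -> [28, 18, -4, -14, -34, -40] -> [-40, -34, -14, -4, 18, 28]
  [-28, 43, -39, 31, 43, 13, -8, 23, -42] -> [43, 43, 31, 23, 13, -8, -28, -39, -42] -> [-8, -28, -42] -> [-42, -28, -8]
  probe: [23, -26, 38] -> [38, 23, -26] -> [38, -26] -> [-26, 38]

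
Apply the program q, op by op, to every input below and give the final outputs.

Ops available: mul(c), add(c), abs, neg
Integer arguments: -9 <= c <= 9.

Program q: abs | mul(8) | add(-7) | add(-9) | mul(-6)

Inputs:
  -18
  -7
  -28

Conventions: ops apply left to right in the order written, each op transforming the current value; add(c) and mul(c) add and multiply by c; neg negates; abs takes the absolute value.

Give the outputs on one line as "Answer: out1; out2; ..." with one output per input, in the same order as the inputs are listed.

Execution, op by op:
  -18 -> 18 -> 144 -> 137 -> 128 -> -768
  -7 -> 7 -> 56 -> 49 -> 40 -> -240
  -28 -> 28 -> 224 -> 217 -> 208 -> -1248

-768; -240; -1248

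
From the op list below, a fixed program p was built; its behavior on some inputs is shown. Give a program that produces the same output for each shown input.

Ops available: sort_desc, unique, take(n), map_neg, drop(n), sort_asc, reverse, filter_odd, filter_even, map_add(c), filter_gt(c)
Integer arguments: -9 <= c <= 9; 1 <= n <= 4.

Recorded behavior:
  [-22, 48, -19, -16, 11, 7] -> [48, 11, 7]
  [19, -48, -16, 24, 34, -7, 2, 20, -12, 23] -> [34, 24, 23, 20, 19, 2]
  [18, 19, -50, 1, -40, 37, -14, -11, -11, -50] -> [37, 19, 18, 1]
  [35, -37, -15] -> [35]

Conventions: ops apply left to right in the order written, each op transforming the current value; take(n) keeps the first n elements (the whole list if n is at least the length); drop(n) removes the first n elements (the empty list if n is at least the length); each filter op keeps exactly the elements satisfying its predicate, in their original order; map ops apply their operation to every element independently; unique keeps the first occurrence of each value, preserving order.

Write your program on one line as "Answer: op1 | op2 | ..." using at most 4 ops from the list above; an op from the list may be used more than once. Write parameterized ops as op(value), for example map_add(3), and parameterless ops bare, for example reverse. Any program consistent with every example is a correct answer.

reverse | filter_gt(-7) | sort_desc

Check, running the answer program on each example:
  [-22, 48, -19, -16, 11, 7] -> [7, 11, -16, -19, 48, -22] -> [7, 11, 48] -> [48, 11, 7]
  [19, -48, -16, 24, 34, -7, 2, 20, -12, 23] -> [23, -12, 20, 2, -7, 34, 24, -16, -48, 19] -> [23, 20, 2, 34, 24, 19] -> [34, 24, 23, 20, 19, 2]
  [18, 19, -50, 1, -40, 37, -14, -11, -11, -50] -> [-50, -11, -11, -14, 37, -40, 1, -50, 19, 18] -> [37, 1, 19, 18] -> [37, 19, 18, 1]
  [35, -37, -15] -> [-15, -37, 35] -> [35] -> [35]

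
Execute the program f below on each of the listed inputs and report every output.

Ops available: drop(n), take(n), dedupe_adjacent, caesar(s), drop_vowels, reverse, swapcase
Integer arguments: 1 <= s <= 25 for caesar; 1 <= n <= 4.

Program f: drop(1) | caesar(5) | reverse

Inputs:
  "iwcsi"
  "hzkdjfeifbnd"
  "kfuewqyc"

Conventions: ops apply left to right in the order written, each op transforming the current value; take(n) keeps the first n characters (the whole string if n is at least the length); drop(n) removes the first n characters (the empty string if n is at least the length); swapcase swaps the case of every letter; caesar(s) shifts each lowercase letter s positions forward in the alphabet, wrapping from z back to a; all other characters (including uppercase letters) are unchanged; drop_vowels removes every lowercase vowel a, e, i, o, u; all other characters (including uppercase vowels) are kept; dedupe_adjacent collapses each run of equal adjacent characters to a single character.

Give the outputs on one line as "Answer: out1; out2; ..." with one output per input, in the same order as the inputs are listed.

"nxhb"; "isgknjkoipe"; "hdvbjzk"

Execution, op by op:
  "iwcsi" -> "wcsi" -> "bhxn" -> "nxhb"
  "hzkdjfeifbnd" -> "zkdjfeifbnd" -> "epiokjnkgsi" -> "isgknjkoipe"
  "kfuewqyc" -> "fuewqyc" -> "kzjbvdh" -> "hdvbjzk"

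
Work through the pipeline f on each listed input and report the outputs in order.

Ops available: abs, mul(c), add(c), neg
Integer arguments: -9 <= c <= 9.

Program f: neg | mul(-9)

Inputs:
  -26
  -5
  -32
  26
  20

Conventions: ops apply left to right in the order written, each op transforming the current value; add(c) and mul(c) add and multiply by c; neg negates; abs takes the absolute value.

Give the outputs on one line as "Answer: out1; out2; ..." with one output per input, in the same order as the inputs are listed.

Execution, op by op:
  -26 -> 26 -> -234
  -5 -> 5 -> -45
  -32 -> 32 -> -288
  26 -> -26 -> 234
  20 -> -20 -> 180

-234; -45; -288; 234; 180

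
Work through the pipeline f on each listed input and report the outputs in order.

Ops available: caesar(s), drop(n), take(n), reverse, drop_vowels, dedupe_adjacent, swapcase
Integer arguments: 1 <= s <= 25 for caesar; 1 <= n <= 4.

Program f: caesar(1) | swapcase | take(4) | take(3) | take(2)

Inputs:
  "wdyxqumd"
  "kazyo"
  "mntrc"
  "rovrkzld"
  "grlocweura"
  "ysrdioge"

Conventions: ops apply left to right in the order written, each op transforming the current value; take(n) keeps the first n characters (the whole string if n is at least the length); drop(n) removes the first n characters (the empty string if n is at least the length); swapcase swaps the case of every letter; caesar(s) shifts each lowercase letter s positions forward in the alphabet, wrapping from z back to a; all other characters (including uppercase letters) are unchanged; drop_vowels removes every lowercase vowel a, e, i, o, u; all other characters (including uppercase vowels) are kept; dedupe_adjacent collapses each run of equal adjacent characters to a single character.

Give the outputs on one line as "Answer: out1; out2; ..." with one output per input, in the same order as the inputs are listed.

Execution, op by op:
  "wdyxqumd" -> "xezyrvne" -> "XEZYRVNE" -> "XEZY" -> "XEZ" -> "XE"
  "kazyo" -> "lbazp" -> "LBAZP" -> "LBAZ" -> "LBA" -> "LB"
  "mntrc" -> "nousd" -> "NOUSD" -> "NOUS" -> "NOU" -> "NO"
  "rovrkzld" -> "spwslame" -> "SPWSLAME" -> "SPWS" -> "SPW" -> "SP"
  "grlocweura" -> "hsmpdxfvsb" -> "HSMPDXFVSB" -> "HSMP" -> "HSM" -> "HS"
  "ysrdioge" -> "ztsejphf" -> "ZTSEJPHF" -> "ZTSE" -> "ZTS" -> "ZT"

"XE"; "LB"; "NO"; "SP"; "HS"; "ZT"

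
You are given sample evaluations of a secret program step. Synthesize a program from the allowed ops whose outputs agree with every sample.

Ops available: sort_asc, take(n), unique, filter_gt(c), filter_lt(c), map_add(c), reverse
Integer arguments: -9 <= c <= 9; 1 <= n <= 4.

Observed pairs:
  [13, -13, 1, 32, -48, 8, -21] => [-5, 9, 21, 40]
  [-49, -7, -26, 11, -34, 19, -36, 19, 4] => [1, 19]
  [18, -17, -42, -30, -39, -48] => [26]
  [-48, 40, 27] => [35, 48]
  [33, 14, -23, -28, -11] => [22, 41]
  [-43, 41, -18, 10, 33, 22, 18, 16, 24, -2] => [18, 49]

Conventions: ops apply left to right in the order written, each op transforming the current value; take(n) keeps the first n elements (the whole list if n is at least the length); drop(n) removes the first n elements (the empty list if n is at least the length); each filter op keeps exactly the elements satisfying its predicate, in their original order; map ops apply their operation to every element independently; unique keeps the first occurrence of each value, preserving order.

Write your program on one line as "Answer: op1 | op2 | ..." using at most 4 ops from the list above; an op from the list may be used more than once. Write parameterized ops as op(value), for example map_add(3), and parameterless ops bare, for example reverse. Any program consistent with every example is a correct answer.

take(4) | sort_asc | map_add(8) | filter_gt(-8)

Check, running the answer program on each example:
  [13, -13, 1, 32, -48, 8, -21] -> [13, -13, 1, 32] -> [-13, 1, 13, 32] -> [-5, 9, 21, 40] -> [-5, 9, 21, 40]
  [-49, -7, -26, 11, -34, 19, -36, 19, 4] -> [-49, -7, -26, 11] -> [-49, -26, -7, 11] -> [-41, -18, 1, 19] -> [1, 19]
  [18, -17, -42, -30, -39, -48] -> [18, -17, -42, -30] -> [-42, -30, -17, 18] -> [-34, -22, -9, 26] -> [26]
  [-48, 40, 27] -> [-48, 40, 27] -> [-48, 27, 40] -> [-40, 35, 48] -> [35, 48]
  [33, 14, -23, -28, -11] -> [33, 14, -23, -28] -> [-28, -23, 14, 33] -> [-20, -15, 22, 41] -> [22, 41]
  [-43, 41, -18, 10, 33, 22, 18, 16, 24, -2] -> [-43, 41, -18, 10] -> [-43, -18, 10, 41] -> [-35, -10, 18, 49] -> [18, 49]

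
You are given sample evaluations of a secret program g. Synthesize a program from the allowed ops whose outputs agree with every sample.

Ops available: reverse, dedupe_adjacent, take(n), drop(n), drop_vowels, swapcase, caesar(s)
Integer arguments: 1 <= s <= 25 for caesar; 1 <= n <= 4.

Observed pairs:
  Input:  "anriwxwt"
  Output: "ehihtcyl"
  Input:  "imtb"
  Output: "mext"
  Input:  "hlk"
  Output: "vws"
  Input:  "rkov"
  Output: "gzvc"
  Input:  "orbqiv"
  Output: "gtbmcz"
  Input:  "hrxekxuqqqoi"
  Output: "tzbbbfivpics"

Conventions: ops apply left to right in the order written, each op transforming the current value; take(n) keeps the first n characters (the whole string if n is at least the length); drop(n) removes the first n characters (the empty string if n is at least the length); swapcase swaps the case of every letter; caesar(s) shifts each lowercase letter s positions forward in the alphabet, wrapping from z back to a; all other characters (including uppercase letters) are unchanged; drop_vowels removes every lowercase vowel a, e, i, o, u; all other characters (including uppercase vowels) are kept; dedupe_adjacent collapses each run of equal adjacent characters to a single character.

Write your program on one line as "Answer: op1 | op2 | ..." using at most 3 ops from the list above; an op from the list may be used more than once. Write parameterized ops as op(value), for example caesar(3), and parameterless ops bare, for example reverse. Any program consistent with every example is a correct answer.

reverse | caesar(4) | caesar(7)

Check, running the answer program on each example:
  "anriwxwt" -> "twxwirna" -> "xabamvre" -> "ehihtcyl"
  "imtb" -> "btmi" -> "fxqm" -> "mext"
  "hlk" -> "klh" -> "opl" -> "vws"
  "rkov" -> "vokr" -> "zsov" -> "gzvc"
  "orbqiv" -> "viqbro" -> "zmufvs" -> "gtbmcz"
  "hrxekxuqqqoi" -> "ioqqquxkexrh" -> "msuuuyboibvl" -> "tzbbbfivpics"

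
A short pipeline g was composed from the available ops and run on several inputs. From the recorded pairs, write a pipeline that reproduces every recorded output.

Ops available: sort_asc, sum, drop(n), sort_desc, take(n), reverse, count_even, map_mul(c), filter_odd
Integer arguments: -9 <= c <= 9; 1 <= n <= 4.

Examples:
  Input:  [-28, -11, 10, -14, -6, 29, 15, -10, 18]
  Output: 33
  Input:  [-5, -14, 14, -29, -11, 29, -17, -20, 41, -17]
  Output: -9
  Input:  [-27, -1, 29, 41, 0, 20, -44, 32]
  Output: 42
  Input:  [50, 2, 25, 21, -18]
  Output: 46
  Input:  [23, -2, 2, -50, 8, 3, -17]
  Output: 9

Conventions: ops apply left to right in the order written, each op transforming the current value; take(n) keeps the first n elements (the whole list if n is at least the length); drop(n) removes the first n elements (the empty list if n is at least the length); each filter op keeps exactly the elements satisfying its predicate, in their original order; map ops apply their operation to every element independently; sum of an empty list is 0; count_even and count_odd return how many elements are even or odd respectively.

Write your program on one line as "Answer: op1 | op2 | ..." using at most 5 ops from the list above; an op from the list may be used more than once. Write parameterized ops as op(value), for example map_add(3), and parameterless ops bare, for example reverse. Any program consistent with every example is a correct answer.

sort_desc | reverse | filter_odd | sort_desc | sum

Check, running the answer program on each example:
  [-28, -11, 10, -14, -6, 29, 15, -10, 18] -> [29, 18, 15, 10, -6, -10, -11, -14, -28] -> [-28, -14, -11, -10, -6, 10, 15, 18, 29] -> [-11, 15, 29] -> [29, 15, -11] -> 33
  [-5, -14, 14, -29, -11, 29, -17, -20, 41, -17] -> [41, 29, 14, -5, -11, -14, -17, -17, -20, -29] -> [-29, -20, -17, -17, -14, -11, -5, 14, 29, 41] -> [-29, -17, -17, -11, -5, 29, 41] -> [41, 29, -5, -11, -17, -17, -29] -> -9
  [-27, -1, 29, 41, 0, 20, -44, 32] -> [41, 32, 29, 20, 0, -1, -27, -44] -> [-44, -27, -1, 0, 20, 29, 32, 41] -> [-27, -1, 29, 41] -> [41, 29, -1, -27] -> 42
  [50, 2, 25, 21, -18] -> [50, 25, 21, 2, -18] -> [-18, 2, 21, 25, 50] -> [21, 25] -> [25, 21] -> 46
  [23, -2, 2, -50, 8, 3, -17] -> [23, 8, 3, 2, -2, -17, -50] -> [-50, -17, -2, 2, 3, 8, 23] -> [-17, 3, 23] -> [23, 3, -17] -> 9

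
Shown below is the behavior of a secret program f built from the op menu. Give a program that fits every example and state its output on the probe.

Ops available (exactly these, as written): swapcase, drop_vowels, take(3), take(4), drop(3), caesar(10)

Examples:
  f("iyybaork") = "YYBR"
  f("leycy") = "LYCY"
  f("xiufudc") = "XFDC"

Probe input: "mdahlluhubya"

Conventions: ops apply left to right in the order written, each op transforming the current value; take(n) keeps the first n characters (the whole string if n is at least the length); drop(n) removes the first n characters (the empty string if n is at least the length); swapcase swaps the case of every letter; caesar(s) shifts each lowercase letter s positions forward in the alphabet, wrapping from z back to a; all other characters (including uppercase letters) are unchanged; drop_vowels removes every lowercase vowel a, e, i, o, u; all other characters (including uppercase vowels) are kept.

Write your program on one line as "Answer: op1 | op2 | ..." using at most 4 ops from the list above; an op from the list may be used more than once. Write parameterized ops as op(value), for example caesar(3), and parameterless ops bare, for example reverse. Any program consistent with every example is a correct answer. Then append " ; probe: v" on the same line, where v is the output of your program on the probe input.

drop_vowels | swapcase | take(4) ; probe: "MDHL"

Check, running the answer program on each example:
  "iyybaork" -> "yybrk" -> "YYBRK" -> "YYBR"
  "leycy" -> "lycy" -> "LYCY" -> "LYCY"
  "xiufudc" -> "xfdc" -> "XFDC" -> "XFDC"
  probe: "mdahlluhubya" -> "mdhllhby" -> "MDHLLHBY" -> "MDHL"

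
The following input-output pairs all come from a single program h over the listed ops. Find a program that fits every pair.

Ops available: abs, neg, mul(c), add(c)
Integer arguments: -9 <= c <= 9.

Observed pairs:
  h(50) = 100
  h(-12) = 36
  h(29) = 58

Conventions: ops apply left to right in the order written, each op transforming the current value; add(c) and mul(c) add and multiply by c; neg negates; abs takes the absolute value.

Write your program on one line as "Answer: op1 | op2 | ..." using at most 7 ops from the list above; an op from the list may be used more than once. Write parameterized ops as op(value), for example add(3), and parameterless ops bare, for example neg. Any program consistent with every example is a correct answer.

add(-5) | mul(-2) | add(-4) | abs | add(-3) | add(9)

Check, running the answer program on each example:
  50 -> 45 -> -90 -> -94 -> 94 -> 91 -> 100
  -12 -> -17 -> 34 -> 30 -> 30 -> 27 -> 36
  29 -> 24 -> -48 -> -52 -> 52 -> 49 -> 58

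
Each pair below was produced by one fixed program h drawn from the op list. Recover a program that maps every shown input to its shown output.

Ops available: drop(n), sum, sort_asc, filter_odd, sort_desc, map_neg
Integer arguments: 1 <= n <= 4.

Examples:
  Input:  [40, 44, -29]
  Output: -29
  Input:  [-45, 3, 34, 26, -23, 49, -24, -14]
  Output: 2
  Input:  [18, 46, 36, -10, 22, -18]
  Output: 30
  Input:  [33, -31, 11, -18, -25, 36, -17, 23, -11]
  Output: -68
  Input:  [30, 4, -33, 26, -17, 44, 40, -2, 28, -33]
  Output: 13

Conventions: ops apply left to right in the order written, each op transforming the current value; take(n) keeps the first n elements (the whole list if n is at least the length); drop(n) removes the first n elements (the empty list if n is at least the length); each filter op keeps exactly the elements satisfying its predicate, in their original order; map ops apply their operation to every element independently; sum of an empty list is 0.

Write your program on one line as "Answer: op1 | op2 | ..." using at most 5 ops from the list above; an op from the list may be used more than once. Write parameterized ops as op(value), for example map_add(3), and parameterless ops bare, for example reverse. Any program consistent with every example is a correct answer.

drop(1) | sort_desc | drop(1) | sort_asc | sum

Check, running the answer program on each example:
  [40, 44, -29] -> [44, -29] -> [44, -29] -> [-29] -> [-29] -> -29
  [-45, 3, 34, 26, -23, 49, -24, -14] -> [3, 34, 26, -23, 49, -24, -14] -> [49, 34, 26, 3, -14, -23, -24] -> [34, 26, 3, -14, -23, -24] -> [-24, -23, -14, 3, 26, 34] -> 2
  [18, 46, 36, -10, 22, -18] -> [46, 36, -10, 22, -18] -> [46, 36, 22, -10, -18] -> [36, 22, -10, -18] -> [-18, -10, 22, 36] -> 30
  [33, -31, 11, -18, -25, 36, -17, 23, -11] -> [-31, 11, -18, -25, 36, -17, 23, -11] -> [36, 23, 11, -11, -17, -18, -25, -31] -> [23, 11, -11, -17, -18, -25, -31] -> [-31, -25, -18, -17, -11, 11, 23] -> -68
  [30, 4, -33, 26, -17, 44, 40, -2, 28, -33] -> [4, -33, 26, -17, 44, 40, -2, 28, -33] -> [44, 40, 28, 26, 4, -2, -17, -33, -33] -> [40, 28, 26, 4, -2, -17, -33, -33] -> [-33, -33, -17, -2, 4, 26, 28, 40] -> 13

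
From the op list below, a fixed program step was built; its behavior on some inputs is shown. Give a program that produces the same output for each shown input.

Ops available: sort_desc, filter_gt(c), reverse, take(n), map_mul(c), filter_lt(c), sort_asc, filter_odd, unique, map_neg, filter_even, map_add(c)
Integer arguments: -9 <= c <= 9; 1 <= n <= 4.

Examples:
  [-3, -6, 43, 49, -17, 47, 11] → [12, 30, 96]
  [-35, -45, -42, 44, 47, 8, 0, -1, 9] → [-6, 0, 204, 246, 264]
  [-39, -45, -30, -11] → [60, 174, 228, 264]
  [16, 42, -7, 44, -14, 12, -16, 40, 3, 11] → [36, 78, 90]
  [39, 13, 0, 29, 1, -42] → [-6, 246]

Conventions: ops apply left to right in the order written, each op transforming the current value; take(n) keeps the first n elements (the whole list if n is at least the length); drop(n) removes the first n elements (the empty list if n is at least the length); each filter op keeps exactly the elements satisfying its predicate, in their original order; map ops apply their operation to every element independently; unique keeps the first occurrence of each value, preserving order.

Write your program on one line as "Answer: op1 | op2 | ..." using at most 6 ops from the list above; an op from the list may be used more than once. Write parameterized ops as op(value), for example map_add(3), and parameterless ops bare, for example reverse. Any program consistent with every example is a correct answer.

sort_desc | filter_lt(1) | map_neg | map_add(-1) | map_mul(6)

Check, running the answer program on each example:
  [-3, -6, 43, 49, -17, 47, 11] -> [49, 47, 43, 11, -3, -6, -17] -> [-3, -6, -17] -> [3, 6, 17] -> [2, 5, 16] -> [12, 30, 96]
  [-35, -45, -42, 44, 47, 8, 0, -1, 9] -> [47, 44, 9, 8, 0, -1, -35, -42, -45] -> [0, -1, -35, -42, -45] -> [0, 1, 35, 42, 45] -> [-1, 0, 34, 41, 44] -> [-6, 0, 204, 246, 264]
  [-39, -45, -30, -11] -> [-11, -30, -39, -45] -> [-11, -30, -39, -45] -> [11, 30, 39, 45] -> [10, 29, 38, 44] -> [60, 174, 228, 264]
  [16, 42, -7, 44, -14, 12, -16, 40, 3, 11] -> [44, 42, 40, 16, 12, 11, 3, -7, -14, -16] -> [-7, -14, -16] -> [7, 14, 16] -> [6, 13, 15] -> [36, 78, 90]
  [39, 13, 0, 29, 1, -42] -> [39, 29, 13, 1, 0, -42] -> [0, -42] -> [0, 42] -> [-1, 41] -> [-6, 246]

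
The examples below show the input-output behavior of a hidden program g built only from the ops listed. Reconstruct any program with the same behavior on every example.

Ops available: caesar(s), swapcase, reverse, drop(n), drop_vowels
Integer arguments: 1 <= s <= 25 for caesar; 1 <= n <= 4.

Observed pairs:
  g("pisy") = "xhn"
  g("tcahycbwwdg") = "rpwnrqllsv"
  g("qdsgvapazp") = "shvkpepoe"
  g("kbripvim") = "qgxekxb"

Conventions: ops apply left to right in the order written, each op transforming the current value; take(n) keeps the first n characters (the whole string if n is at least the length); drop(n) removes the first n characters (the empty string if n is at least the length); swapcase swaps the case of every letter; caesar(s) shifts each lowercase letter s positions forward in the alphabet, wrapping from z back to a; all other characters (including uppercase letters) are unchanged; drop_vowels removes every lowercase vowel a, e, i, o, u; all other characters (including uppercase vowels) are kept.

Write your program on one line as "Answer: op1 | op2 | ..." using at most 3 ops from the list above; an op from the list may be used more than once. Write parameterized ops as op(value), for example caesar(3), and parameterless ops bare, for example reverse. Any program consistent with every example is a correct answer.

caesar(15) | drop(1)

Check, running the answer program on each example:
  "pisy" -> "exhn" -> "xhn"
  "tcahycbwwdg" -> "irpwnrqllsv" -> "rpwnrqllsv"
  "qdsgvapazp" -> "fshvkpepoe" -> "shvkpepoe"
  "kbripvim" -> "zqgxekxb" -> "qgxekxb"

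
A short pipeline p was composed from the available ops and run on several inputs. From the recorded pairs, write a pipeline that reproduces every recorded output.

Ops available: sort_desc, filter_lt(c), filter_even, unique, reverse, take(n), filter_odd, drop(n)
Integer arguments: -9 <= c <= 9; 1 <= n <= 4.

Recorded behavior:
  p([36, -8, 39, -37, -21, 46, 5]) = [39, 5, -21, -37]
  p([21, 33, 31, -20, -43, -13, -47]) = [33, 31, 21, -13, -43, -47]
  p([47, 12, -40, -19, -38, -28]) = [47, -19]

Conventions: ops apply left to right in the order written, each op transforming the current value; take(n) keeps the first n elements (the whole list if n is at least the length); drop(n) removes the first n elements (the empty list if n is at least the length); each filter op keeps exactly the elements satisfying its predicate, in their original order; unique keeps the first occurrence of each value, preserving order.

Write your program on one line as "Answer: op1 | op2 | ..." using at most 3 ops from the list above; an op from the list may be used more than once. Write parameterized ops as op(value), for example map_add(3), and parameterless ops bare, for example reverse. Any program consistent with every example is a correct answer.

sort_desc | filter_odd

Check, running the answer program on each example:
  [36, -8, 39, -37, -21, 46, 5] -> [46, 39, 36, 5, -8, -21, -37] -> [39, 5, -21, -37]
  [21, 33, 31, -20, -43, -13, -47] -> [33, 31, 21, -13, -20, -43, -47] -> [33, 31, 21, -13, -43, -47]
  [47, 12, -40, -19, -38, -28] -> [47, 12, -19, -28, -38, -40] -> [47, -19]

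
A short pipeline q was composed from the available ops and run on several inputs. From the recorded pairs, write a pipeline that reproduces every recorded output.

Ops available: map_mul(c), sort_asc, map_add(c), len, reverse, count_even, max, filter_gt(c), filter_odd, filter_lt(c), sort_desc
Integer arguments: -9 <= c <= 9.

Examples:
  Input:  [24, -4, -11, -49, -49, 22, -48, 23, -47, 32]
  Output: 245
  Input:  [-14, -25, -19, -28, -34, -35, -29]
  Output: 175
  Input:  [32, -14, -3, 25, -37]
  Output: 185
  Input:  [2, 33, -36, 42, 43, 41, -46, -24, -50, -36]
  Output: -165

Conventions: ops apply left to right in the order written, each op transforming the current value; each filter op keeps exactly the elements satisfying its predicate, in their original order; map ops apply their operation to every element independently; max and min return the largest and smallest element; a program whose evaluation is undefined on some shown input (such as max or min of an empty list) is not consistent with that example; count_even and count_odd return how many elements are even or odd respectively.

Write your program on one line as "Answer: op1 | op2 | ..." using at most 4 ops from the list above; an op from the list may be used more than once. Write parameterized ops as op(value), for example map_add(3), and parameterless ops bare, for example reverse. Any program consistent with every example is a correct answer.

reverse | map_mul(-5) | filter_odd | max

Check, running the answer program on each example:
  [24, -4, -11, -49, -49, 22, -48, 23, -47, 32] -> [32, -47, 23, -48, 22, -49, -49, -11, -4, 24] -> [-160, 235, -115, 240, -110, 245, 245, 55, 20, -120] -> [235, -115, 245, 245, 55] -> 245
  [-14, -25, -19, -28, -34, -35, -29] -> [-29, -35, -34, -28, -19, -25, -14] -> [145, 175, 170, 140, 95, 125, 70] -> [145, 175, 95, 125] -> 175
  [32, -14, -3, 25, -37] -> [-37, 25, -3, -14, 32] -> [185, -125, 15, 70, -160] -> [185, -125, 15] -> 185
  [2, 33, -36, 42, 43, 41, -46, -24, -50, -36] -> [-36, -50, -24, -46, 41, 43, 42, -36, 33, 2] -> [180, 250, 120, 230, -205, -215, -210, 180, -165, -10] -> [-205, -215, -165] -> -165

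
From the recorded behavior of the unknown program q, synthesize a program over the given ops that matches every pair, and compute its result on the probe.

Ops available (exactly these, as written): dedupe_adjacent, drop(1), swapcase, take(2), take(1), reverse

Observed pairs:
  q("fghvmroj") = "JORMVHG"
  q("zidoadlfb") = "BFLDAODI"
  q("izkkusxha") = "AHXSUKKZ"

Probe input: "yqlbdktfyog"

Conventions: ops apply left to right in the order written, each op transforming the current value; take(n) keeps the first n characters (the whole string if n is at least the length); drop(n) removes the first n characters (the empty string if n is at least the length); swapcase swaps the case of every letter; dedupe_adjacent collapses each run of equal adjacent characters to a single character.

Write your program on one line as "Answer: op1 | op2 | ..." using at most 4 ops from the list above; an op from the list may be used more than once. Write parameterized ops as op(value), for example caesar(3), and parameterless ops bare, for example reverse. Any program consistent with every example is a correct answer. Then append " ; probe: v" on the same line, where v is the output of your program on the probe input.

drop(1) | swapcase | reverse ; probe: "GOYFTKDBLQ"

Check, running the answer program on each example:
  "fghvmroj" -> "ghvmroj" -> "GHVMROJ" -> "JORMVHG"
  "zidoadlfb" -> "idoadlfb" -> "IDOADLFB" -> "BFLDAODI"
  "izkkusxha" -> "zkkusxha" -> "ZKKUSXHA" -> "AHXSUKKZ"
  probe: "yqlbdktfyog" -> "qlbdktfyog" -> "QLBDKTFYOG" -> "GOYFTKDBLQ"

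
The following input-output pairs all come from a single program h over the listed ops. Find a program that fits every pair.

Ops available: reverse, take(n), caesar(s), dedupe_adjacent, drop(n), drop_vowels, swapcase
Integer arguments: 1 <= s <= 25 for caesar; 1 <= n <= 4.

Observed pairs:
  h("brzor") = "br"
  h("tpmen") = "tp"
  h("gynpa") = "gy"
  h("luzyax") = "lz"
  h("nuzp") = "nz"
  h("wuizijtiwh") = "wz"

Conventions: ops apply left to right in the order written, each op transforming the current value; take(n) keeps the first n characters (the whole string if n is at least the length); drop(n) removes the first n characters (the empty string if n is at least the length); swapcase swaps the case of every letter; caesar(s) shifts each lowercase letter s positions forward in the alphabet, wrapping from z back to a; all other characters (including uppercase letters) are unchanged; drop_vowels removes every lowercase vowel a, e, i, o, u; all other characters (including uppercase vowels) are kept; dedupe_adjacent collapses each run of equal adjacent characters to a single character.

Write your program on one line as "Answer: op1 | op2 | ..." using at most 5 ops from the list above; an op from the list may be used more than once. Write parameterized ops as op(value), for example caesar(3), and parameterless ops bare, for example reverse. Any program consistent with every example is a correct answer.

drop_vowels | swapcase | take(2) | swapcase

Check, running the answer program on each example:
  "brzor" -> "brzr" -> "BRZR" -> "BR" -> "br"
  "tpmen" -> "tpmn" -> "TPMN" -> "TP" -> "tp"
  "gynpa" -> "gynp" -> "GYNP" -> "GY" -> "gy"
  "luzyax" -> "lzyx" -> "LZYX" -> "LZ" -> "lz"
  "nuzp" -> "nzp" -> "NZP" -> "NZ" -> "nz"
  "wuizijtiwh" -> "wzjtwh" -> "WZJTWH" -> "WZ" -> "wz"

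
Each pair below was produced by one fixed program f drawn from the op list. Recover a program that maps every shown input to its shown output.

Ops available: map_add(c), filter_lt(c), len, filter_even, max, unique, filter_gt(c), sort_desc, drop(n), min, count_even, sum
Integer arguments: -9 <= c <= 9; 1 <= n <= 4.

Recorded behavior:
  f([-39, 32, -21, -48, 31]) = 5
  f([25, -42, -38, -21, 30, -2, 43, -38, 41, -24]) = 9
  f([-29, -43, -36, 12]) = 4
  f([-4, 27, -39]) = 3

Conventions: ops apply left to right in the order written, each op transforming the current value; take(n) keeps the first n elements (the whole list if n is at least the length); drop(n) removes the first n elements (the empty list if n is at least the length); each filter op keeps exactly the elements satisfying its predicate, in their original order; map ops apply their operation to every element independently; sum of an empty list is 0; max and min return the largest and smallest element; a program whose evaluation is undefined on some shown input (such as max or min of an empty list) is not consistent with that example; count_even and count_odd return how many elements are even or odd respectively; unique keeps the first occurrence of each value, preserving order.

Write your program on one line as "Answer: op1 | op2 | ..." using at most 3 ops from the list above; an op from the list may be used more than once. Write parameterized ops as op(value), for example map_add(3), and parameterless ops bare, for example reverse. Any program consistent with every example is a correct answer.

map_add(-9) | unique | len

Check, running the answer program on each example:
  [-39, 32, -21, -48, 31] -> [-48, 23, -30, -57, 22] -> [-48, 23, -30, -57, 22] -> 5
  [25, -42, -38, -21, 30, -2, 43, -38, 41, -24] -> [16, -51, -47, -30, 21, -11, 34, -47, 32, -33] -> [16, -51, -47, -30, 21, -11, 34, 32, -33] -> 9
  [-29, -43, -36, 12] -> [-38, -52, -45, 3] -> [-38, -52, -45, 3] -> 4
  [-4, 27, -39] -> [-13, 18, -48] -> [-13, 18, -48] -> 3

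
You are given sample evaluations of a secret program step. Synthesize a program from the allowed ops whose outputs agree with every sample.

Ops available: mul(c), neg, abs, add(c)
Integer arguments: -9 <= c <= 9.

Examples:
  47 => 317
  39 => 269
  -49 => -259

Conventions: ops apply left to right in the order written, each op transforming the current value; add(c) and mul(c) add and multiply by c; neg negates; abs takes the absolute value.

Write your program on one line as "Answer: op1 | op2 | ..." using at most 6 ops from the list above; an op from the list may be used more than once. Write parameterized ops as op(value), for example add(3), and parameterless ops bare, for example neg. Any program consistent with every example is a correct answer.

add(6) | mul(-2) | neg | add(1) | mul(3) | add(-4)

Check, running the answer program on each example:
  47 -> 53 -> -106 -> 106 -> 107 -> 321 -> 317
  39 -> 45 -> -90 -> 90 -> 91 -> 273 -> 269
  -49 -> -43 -> 86 -> -86 -> -85 -> -255 -> -259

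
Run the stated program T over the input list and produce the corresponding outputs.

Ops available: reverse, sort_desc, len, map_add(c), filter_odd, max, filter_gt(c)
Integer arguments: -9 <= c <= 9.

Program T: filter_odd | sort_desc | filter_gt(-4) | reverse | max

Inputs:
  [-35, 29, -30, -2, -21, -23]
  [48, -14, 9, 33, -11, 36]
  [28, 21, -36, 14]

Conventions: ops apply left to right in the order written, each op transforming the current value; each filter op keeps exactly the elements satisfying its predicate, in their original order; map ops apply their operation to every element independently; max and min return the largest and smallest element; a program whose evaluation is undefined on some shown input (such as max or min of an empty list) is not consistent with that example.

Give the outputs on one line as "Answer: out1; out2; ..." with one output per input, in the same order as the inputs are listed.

29; 33; 21

Execution, op by op:
  [-35, 29, -30, -2, -21, -23] -> [-35, 29, -21, -23] -> [29, -21, -23, -35] -> [29] -> [29] -> 29
  [48, -14, 9, 33, -11, 36] -> [9, 33, -11] -> [33, 9, -11] -> [33, 9] -> [9, 33] -> 33
  [28, 21, -36, 14] -> [21] -> [21] -> [21] -> [21] -> 21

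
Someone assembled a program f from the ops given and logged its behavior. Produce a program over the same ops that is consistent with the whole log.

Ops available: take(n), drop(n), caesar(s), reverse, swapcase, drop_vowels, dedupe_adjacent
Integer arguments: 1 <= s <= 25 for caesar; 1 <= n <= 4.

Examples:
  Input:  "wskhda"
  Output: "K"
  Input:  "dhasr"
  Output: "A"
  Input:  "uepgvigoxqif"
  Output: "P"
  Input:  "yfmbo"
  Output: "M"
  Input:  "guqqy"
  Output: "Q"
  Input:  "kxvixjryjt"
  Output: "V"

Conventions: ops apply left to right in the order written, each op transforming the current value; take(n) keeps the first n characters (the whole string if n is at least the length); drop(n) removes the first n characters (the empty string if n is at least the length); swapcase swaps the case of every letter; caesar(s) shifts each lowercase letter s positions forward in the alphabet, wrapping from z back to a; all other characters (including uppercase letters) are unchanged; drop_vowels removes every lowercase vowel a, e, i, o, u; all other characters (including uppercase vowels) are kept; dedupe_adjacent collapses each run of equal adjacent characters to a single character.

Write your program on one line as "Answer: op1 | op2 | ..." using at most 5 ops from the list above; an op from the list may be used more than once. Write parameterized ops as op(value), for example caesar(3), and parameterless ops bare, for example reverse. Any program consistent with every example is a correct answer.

drop(2) | dedupe_adjacent | take(1) | swapcase

Check, running the answer program on each example:
  "wskhda" -> "khda" -> "khda" -> "k" -> "K"
  "dhasr" -> "asr" -> "asr" -> "a" -> "A"
  "uepgvigoxqif" -> "pgvigoxqif" -> "pgvigoxqif" -> "p" -> "P"
  "yfmbo" -> "mbo" -> "mbo" -> "m" -> "M"
  "guqqy" -> "qqy" -> "qy" -> "q" -> "Q"
  "kxvixjryjt" -> "vixjryjt" -> "vixjryjt" -> "v" -> "V"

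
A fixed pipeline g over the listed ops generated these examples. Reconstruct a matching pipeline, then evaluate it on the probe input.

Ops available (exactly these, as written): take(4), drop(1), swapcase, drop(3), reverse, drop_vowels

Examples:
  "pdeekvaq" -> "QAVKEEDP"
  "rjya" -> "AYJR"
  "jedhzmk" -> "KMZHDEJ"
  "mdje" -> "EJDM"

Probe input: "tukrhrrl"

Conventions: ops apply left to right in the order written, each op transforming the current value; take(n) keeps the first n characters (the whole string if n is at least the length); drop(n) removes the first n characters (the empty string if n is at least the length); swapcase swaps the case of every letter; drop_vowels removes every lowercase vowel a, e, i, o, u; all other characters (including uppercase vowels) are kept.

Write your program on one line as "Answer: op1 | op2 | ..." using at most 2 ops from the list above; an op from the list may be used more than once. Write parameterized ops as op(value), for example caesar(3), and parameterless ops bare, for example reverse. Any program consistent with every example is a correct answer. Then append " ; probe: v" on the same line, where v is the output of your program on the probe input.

reverse | swapcase ; probe: "LRRHRKUT"

Check, running the answer program on each example:
  "pdeekvaq" -> "qavkeedp" -> "QAVKEEDP"
  "rjya" -> "ayjr" -> "AYJR"
  "jedhzmk" -> "kmzhdej" -> "KMZHDEJ"
  "mdje" -> "ejdm" -> "EJDM"
  probe: "tukrhrrl" -> "lrrhrkut" -> "LRRHRKUT"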